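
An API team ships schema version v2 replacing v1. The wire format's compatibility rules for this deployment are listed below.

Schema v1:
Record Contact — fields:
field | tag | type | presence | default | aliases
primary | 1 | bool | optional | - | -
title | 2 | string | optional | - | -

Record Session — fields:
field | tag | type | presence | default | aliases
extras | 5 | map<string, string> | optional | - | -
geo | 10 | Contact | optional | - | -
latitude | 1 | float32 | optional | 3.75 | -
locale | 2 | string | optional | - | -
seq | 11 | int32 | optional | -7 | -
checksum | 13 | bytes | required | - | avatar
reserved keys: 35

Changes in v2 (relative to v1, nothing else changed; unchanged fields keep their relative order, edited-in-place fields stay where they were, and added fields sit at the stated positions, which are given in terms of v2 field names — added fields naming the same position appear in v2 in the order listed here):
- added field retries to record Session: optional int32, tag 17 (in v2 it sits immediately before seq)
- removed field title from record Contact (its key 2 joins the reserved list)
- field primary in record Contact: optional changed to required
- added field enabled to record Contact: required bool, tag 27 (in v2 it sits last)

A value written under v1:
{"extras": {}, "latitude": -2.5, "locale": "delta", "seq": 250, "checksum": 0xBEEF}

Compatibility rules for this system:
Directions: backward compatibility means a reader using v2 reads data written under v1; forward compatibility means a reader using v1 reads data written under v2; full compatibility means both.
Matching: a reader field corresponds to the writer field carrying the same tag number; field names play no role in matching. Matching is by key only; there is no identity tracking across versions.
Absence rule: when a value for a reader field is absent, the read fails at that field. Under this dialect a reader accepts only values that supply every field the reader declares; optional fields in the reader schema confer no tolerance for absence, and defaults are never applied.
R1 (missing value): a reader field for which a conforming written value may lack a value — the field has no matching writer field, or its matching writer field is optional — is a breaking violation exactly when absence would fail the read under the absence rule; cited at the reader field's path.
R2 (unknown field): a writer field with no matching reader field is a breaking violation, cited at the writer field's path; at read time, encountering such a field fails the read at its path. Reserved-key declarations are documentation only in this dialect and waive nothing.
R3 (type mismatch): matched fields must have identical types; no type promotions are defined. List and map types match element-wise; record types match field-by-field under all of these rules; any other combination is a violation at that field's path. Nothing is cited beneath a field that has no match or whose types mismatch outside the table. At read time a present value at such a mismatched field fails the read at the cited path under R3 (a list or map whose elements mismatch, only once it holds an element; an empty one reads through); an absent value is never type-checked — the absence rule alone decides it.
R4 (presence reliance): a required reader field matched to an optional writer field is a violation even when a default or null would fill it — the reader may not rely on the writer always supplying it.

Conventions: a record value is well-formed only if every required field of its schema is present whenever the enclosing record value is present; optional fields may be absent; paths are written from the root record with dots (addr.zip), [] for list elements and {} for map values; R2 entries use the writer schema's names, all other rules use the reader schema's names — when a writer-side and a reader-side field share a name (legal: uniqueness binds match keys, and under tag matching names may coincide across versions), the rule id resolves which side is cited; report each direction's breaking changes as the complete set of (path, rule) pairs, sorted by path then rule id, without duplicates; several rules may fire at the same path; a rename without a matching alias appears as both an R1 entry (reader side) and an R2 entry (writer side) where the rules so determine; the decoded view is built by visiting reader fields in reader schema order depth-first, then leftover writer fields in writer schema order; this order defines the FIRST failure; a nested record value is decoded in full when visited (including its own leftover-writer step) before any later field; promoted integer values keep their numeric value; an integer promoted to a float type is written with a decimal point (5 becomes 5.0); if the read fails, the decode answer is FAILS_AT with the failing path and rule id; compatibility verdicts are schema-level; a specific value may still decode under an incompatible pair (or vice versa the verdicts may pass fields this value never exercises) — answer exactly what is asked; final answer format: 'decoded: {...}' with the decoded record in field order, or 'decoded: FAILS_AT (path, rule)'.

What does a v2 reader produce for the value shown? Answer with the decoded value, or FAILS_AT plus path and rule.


decoded: FAILS_AT (geo, R1)

in Session below, arrows point writer -> reader
decode (reader v2):
  extras := {}
  read fails at geo under R1 (no fill)
  => FAILS_AT (geo, R1)
remaining Session differences; none change what is asked:
  added field enabled to record Contact: required bool, tag 27 (in v2 it sits last) -> matters for Session compatibility verdicts, not for this value's decode
  removed field title from record Contact (its key 2 joins the reserved list) -> matters for Session compatibility verdicts, not for this value's decode
  field primary in record Contact: optional changed to required -> matters for Session compatibility verdicts, not for this value's decode
  added field retries to record Session: optional int32, tag 17 (in v2 it sits immediately before seq) -> matters for Session compatibility verdicts, not for this value's decode


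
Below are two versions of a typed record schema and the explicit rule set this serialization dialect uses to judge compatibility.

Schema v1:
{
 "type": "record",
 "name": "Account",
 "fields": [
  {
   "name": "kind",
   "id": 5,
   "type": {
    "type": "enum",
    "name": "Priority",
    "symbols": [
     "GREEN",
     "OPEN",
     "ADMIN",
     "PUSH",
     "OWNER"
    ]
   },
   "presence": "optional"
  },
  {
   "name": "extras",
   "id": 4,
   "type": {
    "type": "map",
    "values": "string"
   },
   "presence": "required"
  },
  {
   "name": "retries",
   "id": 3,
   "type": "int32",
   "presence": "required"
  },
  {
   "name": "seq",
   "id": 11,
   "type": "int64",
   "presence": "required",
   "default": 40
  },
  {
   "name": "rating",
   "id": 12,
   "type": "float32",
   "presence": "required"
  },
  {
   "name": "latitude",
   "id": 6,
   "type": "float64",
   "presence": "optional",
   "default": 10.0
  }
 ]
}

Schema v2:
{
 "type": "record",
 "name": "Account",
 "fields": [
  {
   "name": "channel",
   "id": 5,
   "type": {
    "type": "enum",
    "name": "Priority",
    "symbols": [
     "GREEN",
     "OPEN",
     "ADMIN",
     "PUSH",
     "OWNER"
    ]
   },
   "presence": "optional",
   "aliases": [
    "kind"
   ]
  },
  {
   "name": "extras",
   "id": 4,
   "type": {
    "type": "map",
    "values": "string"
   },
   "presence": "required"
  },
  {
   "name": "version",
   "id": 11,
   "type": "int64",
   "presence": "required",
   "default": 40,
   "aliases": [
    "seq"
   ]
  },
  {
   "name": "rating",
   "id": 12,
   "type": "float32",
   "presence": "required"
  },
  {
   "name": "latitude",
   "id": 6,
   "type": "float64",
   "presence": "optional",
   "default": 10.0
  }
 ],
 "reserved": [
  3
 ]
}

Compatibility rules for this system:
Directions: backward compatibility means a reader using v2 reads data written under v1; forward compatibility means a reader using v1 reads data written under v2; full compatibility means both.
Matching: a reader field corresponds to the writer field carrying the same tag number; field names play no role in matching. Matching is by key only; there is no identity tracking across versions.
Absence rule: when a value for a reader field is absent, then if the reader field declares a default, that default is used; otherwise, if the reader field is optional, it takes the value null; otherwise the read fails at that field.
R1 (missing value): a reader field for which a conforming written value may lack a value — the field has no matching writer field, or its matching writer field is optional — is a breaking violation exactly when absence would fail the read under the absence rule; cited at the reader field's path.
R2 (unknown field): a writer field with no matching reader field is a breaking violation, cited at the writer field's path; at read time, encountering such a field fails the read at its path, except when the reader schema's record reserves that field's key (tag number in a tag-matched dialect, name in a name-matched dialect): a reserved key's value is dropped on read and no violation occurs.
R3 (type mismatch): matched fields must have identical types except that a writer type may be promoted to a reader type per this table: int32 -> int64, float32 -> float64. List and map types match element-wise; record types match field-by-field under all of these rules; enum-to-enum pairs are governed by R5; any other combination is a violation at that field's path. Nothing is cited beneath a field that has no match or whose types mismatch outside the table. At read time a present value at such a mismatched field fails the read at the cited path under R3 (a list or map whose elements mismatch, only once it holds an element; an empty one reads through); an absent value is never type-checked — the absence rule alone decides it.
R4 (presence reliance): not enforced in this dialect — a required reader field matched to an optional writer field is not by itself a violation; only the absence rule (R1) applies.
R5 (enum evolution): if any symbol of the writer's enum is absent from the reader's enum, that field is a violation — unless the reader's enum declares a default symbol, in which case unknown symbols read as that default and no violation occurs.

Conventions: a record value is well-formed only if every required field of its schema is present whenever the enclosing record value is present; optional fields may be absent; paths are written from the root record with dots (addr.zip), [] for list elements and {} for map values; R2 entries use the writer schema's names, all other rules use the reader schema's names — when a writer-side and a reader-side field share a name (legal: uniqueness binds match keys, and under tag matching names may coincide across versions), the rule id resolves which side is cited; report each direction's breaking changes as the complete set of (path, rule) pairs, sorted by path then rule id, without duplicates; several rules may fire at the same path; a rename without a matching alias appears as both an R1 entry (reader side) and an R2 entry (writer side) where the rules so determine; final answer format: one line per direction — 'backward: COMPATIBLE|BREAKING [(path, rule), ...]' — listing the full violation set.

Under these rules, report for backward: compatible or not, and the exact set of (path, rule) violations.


backward: COMPATIBLE []

the writer's type comes first in each Account pair
backward analysis of Account with v2 as reader and v1 as writer:
  channel: paired with writer kind (Priority -> Priority; writer optional)
  extras: paired with writer extras (map<string, string> -> map<string, string>; writer required)
  version: paired with writer seq (int64 -> int64; writer required)
  rating: paired with writer rating (float32 -> float32; writer required)
  latitude: paired with writer latitude (float64 -> float64; writer optional)
  writer retries: unknown to reader
  => backward: COMPATIBLE
the other Account changes do not affect what is asked:
  removed field retries from record Account (its key 3 joins the reserved list) -> its effect on Account is confined to the forward direction, not asked
  renamed field kind to channel in record Account (alias kind declared on the renamed field) -> fires no rule on Account, leaving the asked answer as it is
  renamed field seq to version in record Account (alias seq declared on the renamed field) -> fires no rule on Account, leaving the asked answer as it is


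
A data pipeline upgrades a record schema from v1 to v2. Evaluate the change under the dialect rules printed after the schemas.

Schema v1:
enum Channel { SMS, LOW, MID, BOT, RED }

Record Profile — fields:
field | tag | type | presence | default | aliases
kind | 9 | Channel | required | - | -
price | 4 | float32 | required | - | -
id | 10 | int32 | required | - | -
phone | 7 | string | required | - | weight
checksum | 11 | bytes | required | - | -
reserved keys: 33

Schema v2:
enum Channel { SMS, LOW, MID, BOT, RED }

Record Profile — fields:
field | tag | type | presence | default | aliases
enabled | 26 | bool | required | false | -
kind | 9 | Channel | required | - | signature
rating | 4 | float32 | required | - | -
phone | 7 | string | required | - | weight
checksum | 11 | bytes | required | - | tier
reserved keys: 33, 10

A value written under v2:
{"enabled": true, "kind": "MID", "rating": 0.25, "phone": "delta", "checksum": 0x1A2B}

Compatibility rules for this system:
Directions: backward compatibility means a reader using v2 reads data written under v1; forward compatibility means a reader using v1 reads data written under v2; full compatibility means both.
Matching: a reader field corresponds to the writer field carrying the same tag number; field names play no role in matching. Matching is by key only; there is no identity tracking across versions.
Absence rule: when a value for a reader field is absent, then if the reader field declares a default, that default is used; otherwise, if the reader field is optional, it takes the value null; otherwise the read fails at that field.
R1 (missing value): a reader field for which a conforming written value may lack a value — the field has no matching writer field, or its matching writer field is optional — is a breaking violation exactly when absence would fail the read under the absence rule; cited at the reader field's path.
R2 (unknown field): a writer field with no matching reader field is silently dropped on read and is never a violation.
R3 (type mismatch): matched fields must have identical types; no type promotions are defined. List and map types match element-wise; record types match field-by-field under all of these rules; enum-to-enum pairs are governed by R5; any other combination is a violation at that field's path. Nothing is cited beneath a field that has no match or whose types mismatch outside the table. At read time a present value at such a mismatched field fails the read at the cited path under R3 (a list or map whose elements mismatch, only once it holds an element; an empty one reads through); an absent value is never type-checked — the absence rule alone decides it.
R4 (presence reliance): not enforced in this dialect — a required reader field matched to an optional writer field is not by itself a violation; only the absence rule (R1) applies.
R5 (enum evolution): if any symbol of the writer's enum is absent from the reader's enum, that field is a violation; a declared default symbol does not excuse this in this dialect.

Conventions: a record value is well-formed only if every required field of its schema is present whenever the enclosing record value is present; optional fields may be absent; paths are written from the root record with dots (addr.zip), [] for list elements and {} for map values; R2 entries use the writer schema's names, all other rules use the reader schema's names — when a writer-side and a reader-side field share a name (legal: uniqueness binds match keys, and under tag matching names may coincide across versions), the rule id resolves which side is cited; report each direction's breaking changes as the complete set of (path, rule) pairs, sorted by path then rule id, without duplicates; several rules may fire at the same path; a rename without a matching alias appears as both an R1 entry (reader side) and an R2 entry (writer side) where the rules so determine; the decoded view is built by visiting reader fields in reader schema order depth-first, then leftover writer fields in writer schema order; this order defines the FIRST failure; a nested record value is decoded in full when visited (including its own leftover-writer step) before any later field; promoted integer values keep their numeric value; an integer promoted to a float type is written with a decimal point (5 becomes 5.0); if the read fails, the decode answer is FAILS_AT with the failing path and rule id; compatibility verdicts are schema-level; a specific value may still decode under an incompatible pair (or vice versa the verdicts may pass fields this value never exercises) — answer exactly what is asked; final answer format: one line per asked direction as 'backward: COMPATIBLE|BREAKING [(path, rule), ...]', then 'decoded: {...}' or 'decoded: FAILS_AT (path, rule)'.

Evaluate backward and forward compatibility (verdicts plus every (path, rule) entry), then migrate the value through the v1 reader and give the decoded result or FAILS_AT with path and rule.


arrows below run writer -> reader for Profile
backward pass over Profile, reader schema v2, writer schema v1:
  enabled has no writer counterpart
  writer required, Channel -> Channel: reader kind maps from writer kind
  writer required, float32 -> float32: reader rating maps from writer price
  writer required, string -> string: reader phone maps from writer phone
  writer required, bytes -> bytes: reader checksum maps from writer checksum
  id (writer side), unknown to reader
  => no violations; backward on Profile: COMPATIBLE
forward pass over Profile, reader schema v1, writer schema v2:
  writer required, Channel -> Channel: reader kind maps from writer kind
  writer required, float32 -> float32: reader price maps from writer rating
  id has no writer counterpart
  writer required, string -> string: reader phone maps from writer phone
  writer required, bytes -> bytes: reader checksum maps from writer checksum
  enabled (writer side), unknown to reader
  breaking: (id, R1)
  => forward: BREAKING (1)
decode (reader v1):
  kind := "MID"
  price := 0.25 (from writer rating)
  read fails at id under R1 (no fill)
  => FAILS_AT (id, R1)

backward: COMPATIBLE []; forward: BREAKING [(id, R1)]; decoded: FAILS_AT (id, R1)


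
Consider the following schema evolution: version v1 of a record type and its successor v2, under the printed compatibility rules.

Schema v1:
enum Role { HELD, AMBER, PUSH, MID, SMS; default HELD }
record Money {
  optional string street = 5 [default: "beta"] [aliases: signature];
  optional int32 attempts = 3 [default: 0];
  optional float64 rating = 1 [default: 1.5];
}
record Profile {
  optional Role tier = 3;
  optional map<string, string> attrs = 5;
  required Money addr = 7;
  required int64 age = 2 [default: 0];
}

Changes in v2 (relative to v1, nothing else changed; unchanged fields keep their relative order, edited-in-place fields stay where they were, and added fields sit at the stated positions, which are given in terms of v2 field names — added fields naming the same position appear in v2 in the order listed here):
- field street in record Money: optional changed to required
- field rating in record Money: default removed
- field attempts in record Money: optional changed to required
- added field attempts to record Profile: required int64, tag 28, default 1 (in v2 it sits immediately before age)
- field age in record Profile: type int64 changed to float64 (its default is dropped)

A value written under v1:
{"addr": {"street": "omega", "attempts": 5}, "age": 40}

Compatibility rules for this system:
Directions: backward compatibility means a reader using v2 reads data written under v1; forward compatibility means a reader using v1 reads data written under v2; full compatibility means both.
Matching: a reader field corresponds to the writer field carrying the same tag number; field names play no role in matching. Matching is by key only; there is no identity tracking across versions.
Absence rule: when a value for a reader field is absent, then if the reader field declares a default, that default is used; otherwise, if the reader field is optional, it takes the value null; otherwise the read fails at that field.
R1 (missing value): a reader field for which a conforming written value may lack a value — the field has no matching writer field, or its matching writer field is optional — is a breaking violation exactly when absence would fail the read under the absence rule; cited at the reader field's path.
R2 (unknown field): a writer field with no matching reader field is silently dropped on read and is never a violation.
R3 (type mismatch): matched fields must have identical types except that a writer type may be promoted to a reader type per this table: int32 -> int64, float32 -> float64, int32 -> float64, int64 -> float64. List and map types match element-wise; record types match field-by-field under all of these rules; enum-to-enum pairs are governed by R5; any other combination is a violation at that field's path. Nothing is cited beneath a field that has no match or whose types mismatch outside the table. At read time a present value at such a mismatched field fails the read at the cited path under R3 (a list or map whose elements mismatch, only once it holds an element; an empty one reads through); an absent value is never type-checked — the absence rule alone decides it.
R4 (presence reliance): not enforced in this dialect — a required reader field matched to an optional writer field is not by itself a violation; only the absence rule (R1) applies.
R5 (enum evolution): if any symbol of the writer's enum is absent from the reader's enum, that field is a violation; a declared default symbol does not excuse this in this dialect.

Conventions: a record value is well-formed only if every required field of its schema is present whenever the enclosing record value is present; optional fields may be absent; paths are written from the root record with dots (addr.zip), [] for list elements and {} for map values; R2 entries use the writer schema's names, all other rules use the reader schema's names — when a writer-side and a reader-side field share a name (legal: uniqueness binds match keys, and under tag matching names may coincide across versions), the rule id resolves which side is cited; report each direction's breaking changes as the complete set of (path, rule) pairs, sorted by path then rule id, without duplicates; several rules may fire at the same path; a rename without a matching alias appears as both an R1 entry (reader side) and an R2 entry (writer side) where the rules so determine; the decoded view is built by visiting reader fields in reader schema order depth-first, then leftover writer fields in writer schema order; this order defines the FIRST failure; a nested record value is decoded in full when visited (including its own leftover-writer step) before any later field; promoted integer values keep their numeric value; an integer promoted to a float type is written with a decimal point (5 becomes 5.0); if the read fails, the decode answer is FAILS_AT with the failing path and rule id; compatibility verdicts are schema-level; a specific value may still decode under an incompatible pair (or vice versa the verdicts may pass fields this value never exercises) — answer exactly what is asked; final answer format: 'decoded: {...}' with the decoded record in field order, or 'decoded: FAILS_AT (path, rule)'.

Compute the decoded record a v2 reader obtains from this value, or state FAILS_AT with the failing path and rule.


decoded: {"tier": null, "attrs": null, "addr": {"street": "omega", "attempts": 5, "rating": null}, "attempts": 1, "age": 40.0}

arrows below run writer -> reader for Profile
decoding the Profile value with the v2 reader:
  tier := null (absent, optional -> null)
  attrs := null (absent, optional -> null)
  addr.street := "omega"
  addr.attempts := 5
  addr.rating := null (absent, optional -> null)
  attempts := 1 (absent -> default)
  age := 40.0 (int64 -> float64)
  => decoded: {"tier": null, "attrs": null, "addr": {"street": "omega", "attempts": 5, "rating": null}, "attempts": 1, "age": 40.0}
the rest of the Profile diff is inert for this question:
  field street in record Money: optional changed to required -> inert under this dialect — no rule fires on Profile and the result does not move
  field attempts in record Money: optional changed to required -> inert under this dialect — no rule fires on Profile and the result does not move
  field age in record Profile: type int64 changed to float64 (its default is dropped) -> affects the rule determinations only; this particular Profile value decodes identically


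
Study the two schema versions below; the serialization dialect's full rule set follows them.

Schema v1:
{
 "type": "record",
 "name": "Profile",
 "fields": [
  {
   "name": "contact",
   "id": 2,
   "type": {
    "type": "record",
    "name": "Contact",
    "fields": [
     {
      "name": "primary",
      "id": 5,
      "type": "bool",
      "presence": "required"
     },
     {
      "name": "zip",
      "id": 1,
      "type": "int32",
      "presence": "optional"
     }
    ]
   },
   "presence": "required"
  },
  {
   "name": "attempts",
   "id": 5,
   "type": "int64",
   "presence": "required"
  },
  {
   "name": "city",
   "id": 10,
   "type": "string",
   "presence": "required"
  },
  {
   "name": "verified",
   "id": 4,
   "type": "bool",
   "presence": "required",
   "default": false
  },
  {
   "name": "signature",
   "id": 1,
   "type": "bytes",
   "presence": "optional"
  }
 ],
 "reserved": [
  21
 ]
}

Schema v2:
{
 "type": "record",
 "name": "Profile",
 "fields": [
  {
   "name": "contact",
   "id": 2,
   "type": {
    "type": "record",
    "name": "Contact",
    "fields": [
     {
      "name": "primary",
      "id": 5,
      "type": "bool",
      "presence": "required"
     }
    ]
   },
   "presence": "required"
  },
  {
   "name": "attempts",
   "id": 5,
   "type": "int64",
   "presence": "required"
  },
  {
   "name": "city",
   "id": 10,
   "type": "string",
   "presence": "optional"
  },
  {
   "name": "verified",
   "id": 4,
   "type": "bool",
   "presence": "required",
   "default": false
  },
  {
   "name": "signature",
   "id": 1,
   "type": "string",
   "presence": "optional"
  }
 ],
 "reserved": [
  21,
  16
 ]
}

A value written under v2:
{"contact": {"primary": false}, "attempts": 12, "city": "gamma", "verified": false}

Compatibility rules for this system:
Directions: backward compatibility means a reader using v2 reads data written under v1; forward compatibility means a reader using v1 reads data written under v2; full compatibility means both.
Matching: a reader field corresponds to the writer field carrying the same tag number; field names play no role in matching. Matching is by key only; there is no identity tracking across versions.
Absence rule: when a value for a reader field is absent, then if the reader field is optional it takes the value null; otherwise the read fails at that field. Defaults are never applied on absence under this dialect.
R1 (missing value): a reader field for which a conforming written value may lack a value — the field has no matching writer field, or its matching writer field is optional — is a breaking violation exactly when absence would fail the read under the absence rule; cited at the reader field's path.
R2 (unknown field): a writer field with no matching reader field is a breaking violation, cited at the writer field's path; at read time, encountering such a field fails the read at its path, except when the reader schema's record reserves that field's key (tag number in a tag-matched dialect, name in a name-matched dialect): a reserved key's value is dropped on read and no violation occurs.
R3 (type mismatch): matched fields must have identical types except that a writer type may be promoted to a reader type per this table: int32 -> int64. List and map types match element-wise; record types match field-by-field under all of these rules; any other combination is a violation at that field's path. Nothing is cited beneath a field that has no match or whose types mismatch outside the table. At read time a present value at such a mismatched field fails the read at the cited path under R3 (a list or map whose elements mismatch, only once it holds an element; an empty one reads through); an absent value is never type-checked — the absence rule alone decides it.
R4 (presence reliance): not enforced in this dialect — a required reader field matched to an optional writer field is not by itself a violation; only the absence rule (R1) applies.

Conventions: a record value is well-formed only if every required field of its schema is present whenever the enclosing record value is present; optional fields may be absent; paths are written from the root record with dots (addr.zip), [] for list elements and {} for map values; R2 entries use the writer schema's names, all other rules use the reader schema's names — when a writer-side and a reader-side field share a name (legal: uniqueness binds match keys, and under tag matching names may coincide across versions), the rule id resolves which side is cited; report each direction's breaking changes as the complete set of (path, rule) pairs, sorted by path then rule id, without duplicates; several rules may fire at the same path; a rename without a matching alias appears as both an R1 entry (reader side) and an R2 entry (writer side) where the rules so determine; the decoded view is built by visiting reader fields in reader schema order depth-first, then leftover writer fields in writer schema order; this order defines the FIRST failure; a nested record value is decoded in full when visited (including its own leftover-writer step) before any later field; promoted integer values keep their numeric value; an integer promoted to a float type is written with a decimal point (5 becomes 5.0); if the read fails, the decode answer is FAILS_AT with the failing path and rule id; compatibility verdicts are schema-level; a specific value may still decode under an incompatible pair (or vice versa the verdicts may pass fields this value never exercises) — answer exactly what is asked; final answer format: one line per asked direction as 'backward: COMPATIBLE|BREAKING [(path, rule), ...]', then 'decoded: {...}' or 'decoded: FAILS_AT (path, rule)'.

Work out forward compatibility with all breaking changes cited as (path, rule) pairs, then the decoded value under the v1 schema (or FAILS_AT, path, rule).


forward: BREAKING [(city, R1), (signature, R3)]; decoded: {"contact": {"primary": false, "zip": null}, "attempts": 12, "city": "gamma", "verified": false, "signature": null}

each type pair in Profile: writer, then reader
forward on Profile — v1 reading data written by v2:
  contact <- contact (Contact -> Contact, writer required)
  attempts <- attempts (int64 -> int64, writer required)
  city <- city (string -> string, writer optional)
  verified <- verified (bool -> bool, writer required)
  signature <- signature (string -> bytes, writer optional)
  contact.primary <- contact.primary (bool -> bool, writer required)
  contact.zip: no writer-side match
  R1 fires at city
  R3 fires at signature
  => forward verdict for Profile: BREAKING, 2 violation(s)
decode (reader v1):
  contact.primary := false
  contact.zip := null (absent, optional -> null)
  attempts := 12
  city := "gamma"
  verified := false
  signature := null (absent, optional -> null)
  => decoded: {"contact": {"primary": false, "zip": null}, "attempts": 12, "city": "gamma", "verified": false, "signature": null}
ruling out the remaining Profile differences:
  removed field zip from record Contact -> affects backward compatibility only, which is not asked


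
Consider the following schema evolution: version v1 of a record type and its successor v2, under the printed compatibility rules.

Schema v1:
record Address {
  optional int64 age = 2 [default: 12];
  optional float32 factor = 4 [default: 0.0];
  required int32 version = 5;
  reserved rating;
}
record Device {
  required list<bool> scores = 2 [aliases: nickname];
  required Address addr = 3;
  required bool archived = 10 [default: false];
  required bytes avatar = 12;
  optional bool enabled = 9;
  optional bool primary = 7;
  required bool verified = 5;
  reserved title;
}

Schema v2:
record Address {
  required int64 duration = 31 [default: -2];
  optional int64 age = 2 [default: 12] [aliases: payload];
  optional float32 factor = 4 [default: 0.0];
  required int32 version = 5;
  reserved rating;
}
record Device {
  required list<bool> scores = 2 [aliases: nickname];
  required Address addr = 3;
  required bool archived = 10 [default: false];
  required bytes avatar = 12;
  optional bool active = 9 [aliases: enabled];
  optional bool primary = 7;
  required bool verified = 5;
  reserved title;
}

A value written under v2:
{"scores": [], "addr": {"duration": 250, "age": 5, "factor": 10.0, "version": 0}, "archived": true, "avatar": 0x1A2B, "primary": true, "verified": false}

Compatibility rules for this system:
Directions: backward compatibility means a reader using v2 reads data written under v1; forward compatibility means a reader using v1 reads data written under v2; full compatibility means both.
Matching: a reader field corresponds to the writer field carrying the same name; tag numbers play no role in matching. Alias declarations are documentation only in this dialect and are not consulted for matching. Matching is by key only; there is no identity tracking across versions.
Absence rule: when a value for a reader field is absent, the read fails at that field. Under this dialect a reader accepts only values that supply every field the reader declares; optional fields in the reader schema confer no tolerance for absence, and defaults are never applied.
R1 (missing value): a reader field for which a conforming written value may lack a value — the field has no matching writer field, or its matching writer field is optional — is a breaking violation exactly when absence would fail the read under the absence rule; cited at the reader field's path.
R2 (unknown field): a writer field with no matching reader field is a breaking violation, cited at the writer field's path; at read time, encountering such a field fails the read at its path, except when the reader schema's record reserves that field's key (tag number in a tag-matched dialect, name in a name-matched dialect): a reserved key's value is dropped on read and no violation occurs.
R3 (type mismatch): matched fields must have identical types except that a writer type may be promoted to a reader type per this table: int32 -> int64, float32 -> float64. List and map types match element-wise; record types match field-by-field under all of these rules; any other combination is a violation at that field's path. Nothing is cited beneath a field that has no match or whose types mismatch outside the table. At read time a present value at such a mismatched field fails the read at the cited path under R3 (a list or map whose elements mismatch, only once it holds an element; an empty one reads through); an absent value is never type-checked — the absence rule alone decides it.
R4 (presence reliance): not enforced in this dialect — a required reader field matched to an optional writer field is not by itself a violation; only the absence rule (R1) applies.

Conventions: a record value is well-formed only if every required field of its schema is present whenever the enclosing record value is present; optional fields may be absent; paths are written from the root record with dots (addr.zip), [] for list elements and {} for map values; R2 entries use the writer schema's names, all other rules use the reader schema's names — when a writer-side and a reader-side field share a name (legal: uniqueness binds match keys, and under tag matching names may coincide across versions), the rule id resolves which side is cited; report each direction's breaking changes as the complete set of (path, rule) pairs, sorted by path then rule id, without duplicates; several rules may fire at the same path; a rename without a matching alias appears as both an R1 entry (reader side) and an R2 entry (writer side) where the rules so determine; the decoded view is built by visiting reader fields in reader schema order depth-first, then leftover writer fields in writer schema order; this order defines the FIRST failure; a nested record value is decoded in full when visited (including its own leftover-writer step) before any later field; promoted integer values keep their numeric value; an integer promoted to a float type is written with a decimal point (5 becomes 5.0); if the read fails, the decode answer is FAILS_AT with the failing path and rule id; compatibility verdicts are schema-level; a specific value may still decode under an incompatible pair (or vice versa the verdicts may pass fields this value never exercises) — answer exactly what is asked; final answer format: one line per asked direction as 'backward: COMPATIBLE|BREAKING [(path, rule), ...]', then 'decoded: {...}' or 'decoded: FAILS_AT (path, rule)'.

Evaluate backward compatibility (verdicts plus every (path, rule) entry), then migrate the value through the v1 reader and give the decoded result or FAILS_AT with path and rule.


backward: BREAKING [(active, R1), (addr.age, R1), (addr.duration, R1), (addr.factor, R1), (enabled, R2), (primary, R1)]; decoded: FAILS_AT (addr.duration, R2)

the writer's type comes first in each Device pair
backward for Device (reader v2, writer v1):
  scores: paired with writer scores (list<bool> -> list<bool>; writer required)
  addr: paired with writer addr (Address -> Address; writer required)
  archived: paired with writer archived (bool -> bool; writer required)
  avatar: paired with writer avatar (bytes -> bytes; writer required)
  no writer field matches reader active
  primary: paired with writer primary (bool -> bool; writer optional)
  verified: paired with writer verified (bool -> bool; writer required)
  leftover writer field: enabled
  no writer field matches reader addr.duration
  addr.age: paired with writer addr.age (int64 -> int64; writer optional)
  addr.factor: paired with writer addr.factor (float32 -> float32; writer optional)
  addr.version: paired with writer addr.version (int32 -> int32; writer required)
  rule R1 violated at active
  rule R1 violated at addr.age
  rule R1 violated at addr.duration
  rule R1 violated at addr.factor
  rule R2 violated at enabled
  rule R1 violated at primary
  => 6 violation(s): backward is BREAKING for Device
migrating the Device value to v1:
  scores := []
  addr.age := 5
  addr.factor := 10.0
  addr.version := 0
  read fails at addr.duration under R2 (unknown field)
  => FAILS_AT (addr.duration, R2)


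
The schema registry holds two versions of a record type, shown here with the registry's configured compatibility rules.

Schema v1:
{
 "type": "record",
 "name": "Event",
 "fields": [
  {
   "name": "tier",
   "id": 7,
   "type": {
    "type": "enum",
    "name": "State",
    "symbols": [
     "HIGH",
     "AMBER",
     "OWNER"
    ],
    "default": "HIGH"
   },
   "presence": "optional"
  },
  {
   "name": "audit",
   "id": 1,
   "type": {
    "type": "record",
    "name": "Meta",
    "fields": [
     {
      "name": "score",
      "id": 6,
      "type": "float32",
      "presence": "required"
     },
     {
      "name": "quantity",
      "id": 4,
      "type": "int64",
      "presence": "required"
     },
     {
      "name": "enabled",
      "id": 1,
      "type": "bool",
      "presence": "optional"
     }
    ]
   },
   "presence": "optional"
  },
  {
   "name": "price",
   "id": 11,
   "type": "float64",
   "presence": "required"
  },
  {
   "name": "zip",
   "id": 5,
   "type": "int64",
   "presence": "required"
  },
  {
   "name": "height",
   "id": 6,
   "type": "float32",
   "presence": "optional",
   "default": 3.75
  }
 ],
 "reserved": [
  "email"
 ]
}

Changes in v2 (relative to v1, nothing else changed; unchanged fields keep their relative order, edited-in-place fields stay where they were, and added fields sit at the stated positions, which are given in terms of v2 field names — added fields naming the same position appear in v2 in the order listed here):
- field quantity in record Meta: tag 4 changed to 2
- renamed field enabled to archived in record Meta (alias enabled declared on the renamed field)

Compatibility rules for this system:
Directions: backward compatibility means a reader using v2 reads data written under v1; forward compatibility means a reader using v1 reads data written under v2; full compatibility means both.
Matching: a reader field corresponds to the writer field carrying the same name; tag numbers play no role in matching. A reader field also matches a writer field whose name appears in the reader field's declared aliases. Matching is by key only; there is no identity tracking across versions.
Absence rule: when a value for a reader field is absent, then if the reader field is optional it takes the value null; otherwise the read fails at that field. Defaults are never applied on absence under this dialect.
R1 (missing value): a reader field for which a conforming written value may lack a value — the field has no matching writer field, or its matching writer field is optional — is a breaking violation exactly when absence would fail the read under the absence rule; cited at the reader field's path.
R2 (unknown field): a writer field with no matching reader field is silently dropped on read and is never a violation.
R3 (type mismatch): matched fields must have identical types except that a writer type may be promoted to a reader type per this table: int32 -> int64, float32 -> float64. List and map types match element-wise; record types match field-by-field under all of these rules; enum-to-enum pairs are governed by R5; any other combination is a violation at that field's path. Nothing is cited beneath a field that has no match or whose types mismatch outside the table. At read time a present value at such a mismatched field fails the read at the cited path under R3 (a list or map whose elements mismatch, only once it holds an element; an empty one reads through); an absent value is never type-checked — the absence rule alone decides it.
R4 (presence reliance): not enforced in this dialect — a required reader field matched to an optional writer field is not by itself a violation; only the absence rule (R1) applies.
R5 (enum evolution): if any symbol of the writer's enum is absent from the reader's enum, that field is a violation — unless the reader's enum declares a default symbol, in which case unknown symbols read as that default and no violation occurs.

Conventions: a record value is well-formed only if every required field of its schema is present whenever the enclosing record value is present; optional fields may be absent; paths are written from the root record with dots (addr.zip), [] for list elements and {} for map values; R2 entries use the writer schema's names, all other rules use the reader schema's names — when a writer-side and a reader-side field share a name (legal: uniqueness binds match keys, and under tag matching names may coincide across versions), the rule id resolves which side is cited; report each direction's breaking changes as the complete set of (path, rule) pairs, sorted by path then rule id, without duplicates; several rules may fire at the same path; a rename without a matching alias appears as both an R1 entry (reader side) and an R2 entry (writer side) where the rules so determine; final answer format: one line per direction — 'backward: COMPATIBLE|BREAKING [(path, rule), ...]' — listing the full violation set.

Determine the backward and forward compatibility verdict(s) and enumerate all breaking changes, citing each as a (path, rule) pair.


backward: COMPATIBLE []; forward: COMPATIBLE []

arrows below run writer -> reader for Event
backward pass over Event, reader schema v2, writer schema v1:
  writer optional, State -> State: reader tier maps from writer tier
  writer optional, Meta -> Meta: reader audit maps from writer audit
  writer required, float64 -> float64: reader price maps from writer price
  writer required, int64 -> int64: reader zip maps from writer zip
  writer optional, float32 -> float32: reader height maps from writer height
  writer required, float32 -> float32: reader audit.score maps from writer audit.score
  writer required, int64 -> int64: reader audit.quantity maps from writer audit.quantity
  writer optional, bool -> bool: reader audit.archived maps from writer audit.enabled
  => backward: COMPATIBLE
forward pass over Event, reader schema v1, writer schema v2:
  writer optional, State -> State: reader tier maps from writer tier
  writer optional, Meta -> Meta: reader audit maps from writer audit
  writer required, float64 -> float64: reader price maps from writer price
  writer required, int64 -> int64: reader zip maps from writer zip
  writer optional, float32 -> float32: reader height maps from writer height
  writer required, float32 -> float32: reader audit.score maps from writer audit.score
  writer required, int64 -> int64: reader audit.quantity maps from writer audit.quantity
  no writer field matches reader audit.enabled
  writer audit.archived: unknown to reader
  => forward: COMPATIBLE
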